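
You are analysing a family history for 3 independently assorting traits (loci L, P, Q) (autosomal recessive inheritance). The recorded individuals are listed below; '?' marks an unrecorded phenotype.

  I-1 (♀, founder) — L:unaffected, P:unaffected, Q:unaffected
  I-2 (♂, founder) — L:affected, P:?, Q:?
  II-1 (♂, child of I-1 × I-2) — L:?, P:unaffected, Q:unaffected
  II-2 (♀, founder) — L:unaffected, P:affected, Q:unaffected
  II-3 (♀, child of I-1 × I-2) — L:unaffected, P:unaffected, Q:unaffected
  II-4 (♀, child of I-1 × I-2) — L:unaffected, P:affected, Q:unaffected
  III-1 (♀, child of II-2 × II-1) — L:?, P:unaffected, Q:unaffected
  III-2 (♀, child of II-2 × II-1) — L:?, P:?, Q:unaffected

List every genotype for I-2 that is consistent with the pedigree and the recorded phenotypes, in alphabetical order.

L/I-1 un ·: LL|Ll
L/I-2 aff ·: ll
L/II-1 ? I-1×I-2: Ll|ll
L/II-2 un ·: LL|Ll
L/II-3 un I-1×I-2: Ll
L/II-4 un I-1×I-2: Ll
L/III-1 ? II-2×II-1: LL|Ll|ll
L/III-2 ? II-2×II-1: LL|Ll|ll
⇒ L over [I-1,I-2,II-1,II-2,II-3,II-4,III-1,III-2]: 31 consistent
P/I-1 un ·: Pp
P/I-2 ? ·: Pp|pp
P/II-1 un I-1×I-2: PP|Pp
P/II-2 aff ·: pp
P/II-3 un I-1×I-2: PP|Pp
P/II-4 aff I-1×I-2: pp
P/III-1 un II-2×II-1: Pp
P/III-2 ? II-2×II-1: Pp|pp
⇒ P over [I-1,I-2,II-1,II-2,II-3,II-4,III-1,III-2]: 8 consistent
Q/I-1 un ·: QQ|Qq
Q/I-2 ? ·: QQ|Qq|qq
Q/II-1 un I-1×I-2: QQ|Qq
Q/II-2 un ·: QQ|Qq
Q/II-3 un I-1×I-2: QQ|Qq
Q/II-4 un I-1×I-2: QQ|Qq
Q/III-1 un II-2×II-1: QQ|Qq
Q/III-2 un II-2×II-1: QQ|Qq
⇒ Q over [I-1,I-2,II-1,II-2,II-3,II-4,III-1,III-2]: 177 consistent

I-2 ∈ {ll Pp QQ, ll Pp Qq, ll Pp qq, ll pp QQ, ll pp Qq, ll pp qq}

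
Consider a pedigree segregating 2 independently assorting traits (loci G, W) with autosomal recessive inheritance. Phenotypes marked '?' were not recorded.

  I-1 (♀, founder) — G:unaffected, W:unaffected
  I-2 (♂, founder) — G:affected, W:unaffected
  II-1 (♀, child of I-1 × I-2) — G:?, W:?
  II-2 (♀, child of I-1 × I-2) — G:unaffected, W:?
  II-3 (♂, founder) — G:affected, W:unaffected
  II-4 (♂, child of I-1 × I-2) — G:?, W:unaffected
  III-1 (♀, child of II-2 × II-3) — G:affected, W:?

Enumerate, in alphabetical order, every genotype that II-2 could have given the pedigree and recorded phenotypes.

G/I-1 un ·: GG|Gg
G/I-2 aff ·: gg
G/II-1 ? I-1×I-2: Gg|gg
G/II-2 un I-1×I-2: Gg
G/II-3 aff ·: gg
G/II-4 ? I-1×I-2: Gg|gg
G/III-1 aff II-2×II-3: gg
⇒ G over [I-1,I-2,II-1,II-2,II-3,II-4,III-1]: 5 consistent
W/I-1 un ·: WW|Ww
W/I-2 un ·: WW|Ww
W/II-1 ? I-1×I-2: WW|Ww|ww
W/II-2 ? I-1×I-2: WW|Ww|ww
W/II-3 un ·: WW|Ww
W/II-4 un I-1×I-2: WW|Ww
W/III-1 ? II-2×II-3: WW|Ww|ww
⇒ W over [I-1,I-2,II-1,II-2,II-3,II-4,III-1]: 133 consistent

II-2 ∈ {Gg WW, Gg Ww, Gg ww}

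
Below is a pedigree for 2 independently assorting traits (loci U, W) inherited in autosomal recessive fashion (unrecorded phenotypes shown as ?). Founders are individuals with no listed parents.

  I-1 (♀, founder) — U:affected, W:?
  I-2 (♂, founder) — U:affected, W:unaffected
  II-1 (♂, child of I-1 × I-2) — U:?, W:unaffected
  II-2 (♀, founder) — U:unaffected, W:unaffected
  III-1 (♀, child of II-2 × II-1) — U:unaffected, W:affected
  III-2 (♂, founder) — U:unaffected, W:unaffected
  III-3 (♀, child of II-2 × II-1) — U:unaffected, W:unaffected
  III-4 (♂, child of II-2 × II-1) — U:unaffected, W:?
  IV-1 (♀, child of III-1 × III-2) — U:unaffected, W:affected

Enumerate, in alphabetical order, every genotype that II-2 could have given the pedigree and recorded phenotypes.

U/I-1 aff ·: uu
U/I-2 aff ·: uu
U/II-1 ? I-1×I-2: uu
U/II-2 un ·: UU|Uu
U/III-1 un II-2×II-1: Uu
U/III-2 un ·: UU|Uu
U/III-3 un II-2×II-1: Uu
U/III-4 un II-2×II-1: Uu
U/IV-1 un III-1×III-2: UU|Uu
⇒ U over [I-1,I-2,II-1,II-2,III-1,III-2,III-3,III-4,IV-1]: 8 consistent
W/I-1 ? ·: WW|Ww|ww
W/I-2 un ·: WW|Ww
W/II-1 un I-1×I-2: Ww
W/II-2 un ·: Ww
W/III-1 aff II-2×II-1: ww
W/III-2 un ·: Ww
W/III-3 un II-2×II-1: WW|Ww
W/III-4 ? II-2×II-1: WW|Ww|ww
W/IV-1 aff III-1×III-2: ww
⇒ W over [I-1,I-2,II-1,II-2,III-1,III-2,III-3,III-4,IV-1]: 30 consistent

II-2 ∈ {UU Ww, Uu Ww}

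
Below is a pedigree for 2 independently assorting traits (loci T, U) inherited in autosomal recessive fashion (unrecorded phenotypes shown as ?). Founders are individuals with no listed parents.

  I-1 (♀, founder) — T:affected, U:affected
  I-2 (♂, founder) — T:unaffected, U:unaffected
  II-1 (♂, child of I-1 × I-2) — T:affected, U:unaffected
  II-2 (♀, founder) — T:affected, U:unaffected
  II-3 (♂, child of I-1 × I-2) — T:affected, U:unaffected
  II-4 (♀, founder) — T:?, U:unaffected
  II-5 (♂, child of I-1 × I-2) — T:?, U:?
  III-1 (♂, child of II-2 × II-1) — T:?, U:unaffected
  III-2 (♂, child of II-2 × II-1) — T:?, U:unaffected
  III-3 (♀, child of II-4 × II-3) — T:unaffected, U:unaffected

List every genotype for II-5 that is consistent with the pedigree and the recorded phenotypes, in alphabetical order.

T/I-1 aff ·: tt
T/I-2 un ·: Tt
T/II-1 aff I-1×I-2: tt
T/II-2 aff ·: tt
T/II-3 aff I-1×I-2: tt
T/II-4 ? ·: TT|Tt
T/II-5 ? I-1×I-2: Tt|tt
T/III-1 ? II-2×II-1: tt
T/III-2 ? II-2×II-1: tt
T/III-3 un II-4×II-3: Tt
⇒ T over [I-1,I-2,II-1,II-2,II-3,II-4,II-5,III-1,III-2,III-3]: 4 consistent
U/I-1 aff ·: uu
U/I-2 un ·: UU|Uu
U/II-1 un I-1×I-2: Uu
U/II-2 un ·: UU|Uu
U/II-3 un I-1×I-2: Uu
U/II-4 un ·: UU|Uu
U/II-5 ? I-1×I-2: Uu|uu
U/III-1 un II-2×II-1: UU|Uu
U/III-2 un II-2×II-1: UU|Uu
U/III-3 un II-4×II-3: UU|Uu
⇒ U over [I-1,I-2,II-1,II-2,II-3,II-4,II-5,III-1,III-2,III-3]: 96 consistent

II-5 ∈ {Tt Uu, Tt uu, tt Uu, tt uu}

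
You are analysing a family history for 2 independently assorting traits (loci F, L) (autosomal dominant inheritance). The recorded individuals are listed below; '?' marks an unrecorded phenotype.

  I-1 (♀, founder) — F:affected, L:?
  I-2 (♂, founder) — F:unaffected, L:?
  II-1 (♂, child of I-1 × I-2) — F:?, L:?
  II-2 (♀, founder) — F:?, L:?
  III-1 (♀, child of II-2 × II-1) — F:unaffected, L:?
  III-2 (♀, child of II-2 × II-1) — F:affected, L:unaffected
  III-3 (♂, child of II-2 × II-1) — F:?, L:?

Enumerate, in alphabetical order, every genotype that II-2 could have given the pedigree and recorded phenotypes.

F/I-1 aff ·: Ff|FF
F/I-2 un ·: ff
F/II-1 ? I-1×I-2: ff|Ff
F/II-2 ? ·: ff|Ff
F/III-1 un II-2×II-1: ff
F/III-2 aff II-2×II-1: Ff|FF
F/III-3 ? II-2×II-1: ff|Ff|FF
⇒ F over [I-1,I-2,II-1,II-2,III-1,III-2,III-3]: 18 consistent
L/I-1 ? ·: ll|Ll|LL
L/I-2 ? ·: ll|Ll|LL
L/II-1 ? I-1×I-2: ll|Ll
L/II-2 ? ·: ll|Ll
L/III-1 ? II-2×II-1: ll|Ll|LL
L/III-2 un II-2×II-1: ll
L/III-3 ? II-2×II-1: ll|Ll|LL
⇒ L over [I-1,I-2,II-1,II-2,III-1,III-2,III-3]: 111 consistent

II-2 ∈ {Ff Ll, Ff ll, ff Ll, ff ll}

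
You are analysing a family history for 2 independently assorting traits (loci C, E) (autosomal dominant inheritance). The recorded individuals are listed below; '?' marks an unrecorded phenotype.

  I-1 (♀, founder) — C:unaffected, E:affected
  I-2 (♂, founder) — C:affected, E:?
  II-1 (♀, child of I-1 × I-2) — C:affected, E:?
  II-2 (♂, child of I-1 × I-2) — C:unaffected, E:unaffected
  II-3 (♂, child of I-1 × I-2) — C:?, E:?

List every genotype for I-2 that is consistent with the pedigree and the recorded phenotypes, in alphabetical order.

C/I-1 un ·: cc
C/I-2 aff ·: Cc
C/II-1 aff I-1×I-2: Cc
C/II-2 un I-1×I-2: cc
C/II-3 ? I-1×I-2: cc|Cc
⇒ C over [I-1,I-2,II-1,II-2,II-3]: 2 consistent
E/I-1 aff ·: Ee
E/I-2 ? ·: ee|Ee
E/II-1 ? I-1×I-2: ee|Ee|EE
E/II-2 un I-1×I-2: ee
E/II-3 ? I-1×I-2: ee|Ee|EE
⇒ E over [I-1,I-2,II-1,II-2,II-3]: 13 consistent

I-2 ∈ {Cc Ee, Cc ee}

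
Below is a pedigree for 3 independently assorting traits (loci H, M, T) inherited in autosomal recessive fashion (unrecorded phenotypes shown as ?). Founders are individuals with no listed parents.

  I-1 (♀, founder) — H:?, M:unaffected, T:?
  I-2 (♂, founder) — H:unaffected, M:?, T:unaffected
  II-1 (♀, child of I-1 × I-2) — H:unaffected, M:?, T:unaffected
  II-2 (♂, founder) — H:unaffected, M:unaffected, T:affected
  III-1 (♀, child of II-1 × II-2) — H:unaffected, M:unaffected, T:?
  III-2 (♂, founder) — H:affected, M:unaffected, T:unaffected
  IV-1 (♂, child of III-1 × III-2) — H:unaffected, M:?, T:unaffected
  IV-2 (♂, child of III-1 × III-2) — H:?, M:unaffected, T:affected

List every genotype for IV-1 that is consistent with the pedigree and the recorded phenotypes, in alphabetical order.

IV-1 ∈ {Hh MM TT, Hh MM Tt, Hh Mm TT, Hh Mm Tt, Hh mm TT, Hh mm Tt}

H/I-1 ? ·: HH|Hh|hh
H/I-2 un ·: HH|Hh
H/II-1 un I-1×I-2: HH|Hh
H/II-2 un ·: HH|Hh
H/III-1 un II-1×II-2: HH|Hh
H/III-2 aff ·: hh
H/IV-1 un III-1×III-2: Hh
H/IV-2 ? III-1×III-2: Hh|hh
⇒ H over [I-1,I-2,II-1,II-2,III-1,III-2,IV-1,IV-2]: 46 consistent
M/I-1 un ·: MM|Mm
M/I-2 ? ·: MM|Mm|mm
M/II-1 ? I-1×I-2: MM|Mm|mm
M/II-2 un ·: MM|Mm
M/III-1 un II-1×II-2: MM|Mm
M/III-2 un ·: MM|Mm
M/IV-1 ? III-1×III-2: MM|Mm|mm
M/IV-2 un III-1×III-2: MM|Mm
⇒ M over [I-1,I-2,II-1,II-2,III-1,III-2,IV-1,IV-2]: 270 consistent
T/I-1 ? ·: TT|Tt|tt
T/I-2 un ·: TT|Tt
T/II-1 un I-1×I-2: TT|Tt
T/II-2 aff ·: tt
T/III-1 ? II-1×II-2: Tt|tt
T/III-2 un ·: Tt
T/IV-1 un III-1×III-2: TT|Tt
T/IV-2 aff III-1×III-2: tt
⇒ T over [I-1,I-2,II-1,II-2,III-1,III-2,IV-1,IV-2]: 23 consistent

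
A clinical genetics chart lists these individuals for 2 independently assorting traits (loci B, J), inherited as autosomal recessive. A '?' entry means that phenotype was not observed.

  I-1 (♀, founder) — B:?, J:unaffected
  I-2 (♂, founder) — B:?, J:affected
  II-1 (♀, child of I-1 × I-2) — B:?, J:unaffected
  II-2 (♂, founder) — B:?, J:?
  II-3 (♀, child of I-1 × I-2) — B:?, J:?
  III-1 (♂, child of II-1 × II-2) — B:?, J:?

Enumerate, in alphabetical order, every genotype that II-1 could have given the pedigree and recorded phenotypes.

B/I-1 ? ·: BB|Bb|bb
B/I-2 ? ·: BB|Bb|bb
B/II-1 ? I-1×I-2: BB|Bb|bb
B/II-2 ? ·: BB|Bb|bb
B/II-3 ? I-1×I-2: BB|Bb|bb
B/III-1 ? II-1×II-2: BB|Bb|bb
⇒ B over [I-1,I-2,II-1,II-2,II-3,III-1]: 155 consistent
J/I-1 un ·: JJ|Jj
J/I-2 aff ·: jj
J/II-1 un I-1×I-2: Jj
J/II-2 ? ·: JJ|Jj|jj
J/II-3 ? I-1×I-2: Jj|jj
J/III-1 ? II-1×II-2: JJ|Jj|jj
⇒ J over [I-1,I-2,II-1,II-2,II-3,III-1]: 21 consistent

II-1 ∈ {BB Jj, Bb Jj, bb Jj}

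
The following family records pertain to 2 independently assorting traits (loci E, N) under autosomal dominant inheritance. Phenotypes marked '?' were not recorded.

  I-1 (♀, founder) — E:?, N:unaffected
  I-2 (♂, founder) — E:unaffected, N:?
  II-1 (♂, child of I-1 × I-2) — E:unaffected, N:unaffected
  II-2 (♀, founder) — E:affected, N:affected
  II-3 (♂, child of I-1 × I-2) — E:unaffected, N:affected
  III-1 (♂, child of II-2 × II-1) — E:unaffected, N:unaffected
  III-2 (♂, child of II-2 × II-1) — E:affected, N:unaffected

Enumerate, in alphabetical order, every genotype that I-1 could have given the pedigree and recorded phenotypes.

E/I-1 ? ·: ee|Ee
E/I-2 un ·: ee
E/II-1 un I-1×I-2: ee
E/II-2 aff ·: Ee
E/II-3 un I-1×I-2: ee
E/III-1 un II-2×II-1: ee
E/III-2 aff II-2×II-1: Ee
⇒ E over [I-1,I-2,II-1,II-2,II-3,III-1,III-2]: 2 consistent
N/I-1 un ·: nn
N/I-2 ? ·: Nn
N/II-1 un I-1×I-2: nn
N/II-2 aff ·: Nn
N/II-3 aff I-1×I-2: Nn
N/III-1 un II-2×II-1: nn
N/III-2 un II-2×II-1: nn
⇒ N over [I-1,I-2,II-1,II-2,II-3,III-1,III-2]: 1 consistent

I-1 ∈ {Ee nn, ee nn}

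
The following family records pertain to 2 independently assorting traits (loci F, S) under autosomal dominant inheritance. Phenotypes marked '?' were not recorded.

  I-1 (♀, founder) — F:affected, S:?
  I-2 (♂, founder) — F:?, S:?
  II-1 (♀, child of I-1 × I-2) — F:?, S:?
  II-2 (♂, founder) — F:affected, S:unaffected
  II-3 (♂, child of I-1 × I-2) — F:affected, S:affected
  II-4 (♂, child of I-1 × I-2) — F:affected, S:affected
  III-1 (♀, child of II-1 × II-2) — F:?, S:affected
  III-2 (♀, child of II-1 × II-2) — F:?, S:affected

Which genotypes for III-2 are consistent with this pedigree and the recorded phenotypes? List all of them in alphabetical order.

F/I-1 aff ·: Ff|FF
F/I-2 ? ·: ff|Ff|FF
F/II-1 ? I-1×I-2: ff|Ff|FF
F/II-2 aff ·: Ff|FF
F/II-3 aff I-1×I-2: Ff|FF
F/II-4 aff I-1×I-2: Ff|FF
F/III-1 ? II-1×II-2: ff|Ff|FF
F/III-2 ? II-1×II-2: ff|Ff|FF
⇒ F over [I-1,I-2,II-1,II-2,II-3,II-4,III-1,III-2]: 272 consistent
S/I-1 ? ·: ss|Ss|SS
S/I-2 ? ·: ss|Ss|SS
S/II-1 ? I-1×I-2: Ss|SS
S/II-2 un ·: ss
S/II-3 aff I-1×I-2: Ss|SS
S/II-4 aff I-1×I-2: Ss|SS
S/III-1 aff II-1×II-2: Ss
S/III-2 aff II-1×II-2: Ss
⇒ S over [I-1,I-2,II-1,II-2,II-3,II-4,III-1,III-2]: 29 consistent

III-2 ∈ {FF Ss, Ff Ss, ff Ss}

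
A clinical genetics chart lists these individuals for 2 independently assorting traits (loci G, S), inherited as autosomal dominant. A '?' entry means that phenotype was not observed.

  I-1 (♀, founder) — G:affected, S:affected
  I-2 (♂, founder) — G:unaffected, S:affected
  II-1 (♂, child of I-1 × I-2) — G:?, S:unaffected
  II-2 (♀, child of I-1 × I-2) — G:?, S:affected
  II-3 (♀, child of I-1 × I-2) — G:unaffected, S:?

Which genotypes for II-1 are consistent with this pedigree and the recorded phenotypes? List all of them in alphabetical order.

II-1 ∈ {Gg ss, gg ss}

G/I-1 aff ·: Gg
G/I-2 un ·: gg
G/II-1 ? I-1×I-2: gg|Gg
G/II-2 ? I-1×I-2: gg|Gg
G/II-3 un I-1×I-2: gg
⇒ G over [I-1,I-2,II-1,II-2,II-3]: 4 consistent
S/I-1 aff ·: Ss
S/I-2 aff ·: Ss
S/II-1 un I-1×I-2: ss
S/II-2 aff I-1×I-2: Ss|SS
S/II-3 ? I-1×I-2: ss|Ss|SS
⇒ S over [I-1,I-2,II-1,II-2,II-3]: 6 consistent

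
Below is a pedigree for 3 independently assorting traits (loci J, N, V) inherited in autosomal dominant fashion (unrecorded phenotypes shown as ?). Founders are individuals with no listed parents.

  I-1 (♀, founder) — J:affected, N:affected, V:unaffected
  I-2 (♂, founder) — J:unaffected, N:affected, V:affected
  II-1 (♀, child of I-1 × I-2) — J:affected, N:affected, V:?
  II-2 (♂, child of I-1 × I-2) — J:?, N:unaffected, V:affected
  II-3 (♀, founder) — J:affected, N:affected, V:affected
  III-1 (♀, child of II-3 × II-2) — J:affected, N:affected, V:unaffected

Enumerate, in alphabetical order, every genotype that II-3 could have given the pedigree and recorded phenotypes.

II-3 ∈ {JJ NN Vv, JJ Nn Vv, Jj NN Vv, Jj Nn Vv}

J/I-1 aff ·: Jj|JJ
J/I-2 un ·: jj
J/II-1 aff I-1×I-2: Jj
J/II-2 ? I-1×I-2: jj|Jj
J/II-3 aff ·: Jj|JJ
J/III-1 aff II-3×II-2: Jj|JJ
⇒ J over [I-1,I-2,II-1,II-2,II-3,III-1]: 10 consistent
N/I-1 aff ·: Nn
N/I-2 aff ·: Nn
N/II-1 aff I-1×I-2: Nn|NN
N/II-2 un I-1×I-2: nn
N/II-3 aff ·: Nn|NN
N/III-1 aff II-3×II-2: Nn
⇒ N over [I-1,I-2,II-1,II-2,II-3,III-1]: 4 consistent
V/I-1 un ·: vv
V/I-2 aff ·: Vv|VV
V/II-1 ? I-1×I-2: vv|Vv
V/II-2 aff I-1×I-2: Vv
V/II-3 aff ·: Vv
V/III-1 un II-3×II-2: vv
⇒ V over [I-1,I-2,II-1,II-2,II-3,III-1]: 3 consistent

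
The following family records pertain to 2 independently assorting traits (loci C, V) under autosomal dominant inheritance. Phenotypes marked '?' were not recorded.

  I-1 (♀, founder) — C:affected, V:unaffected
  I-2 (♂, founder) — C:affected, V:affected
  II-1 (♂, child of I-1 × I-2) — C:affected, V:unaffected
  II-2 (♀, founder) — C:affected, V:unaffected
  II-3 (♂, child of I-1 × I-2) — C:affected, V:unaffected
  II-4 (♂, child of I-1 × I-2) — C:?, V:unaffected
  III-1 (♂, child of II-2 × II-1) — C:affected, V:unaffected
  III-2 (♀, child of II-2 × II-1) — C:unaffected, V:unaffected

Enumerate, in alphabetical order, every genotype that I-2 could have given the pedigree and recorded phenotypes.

I-2 ∈ {CC Vv, Cc Vv}

C/I-1 aff ·: Cc|CC
C/I-2 aff ·: Cc|CC
C/II-1 aff I-1×I-2: Cc
C/II-2 aff ·: Cc
C/II-3 aff I-1×I-2: Cc|CC
C/II-4 ? I-1×I-2: cc|Cc|CC
C/III-1 aff II-2×II-1: Cc|CC
C/III-2 un II-2×II-1: cc
⇒ C over [I-1,I-2,II-1,II-2,II-3,II-4,III-1,III-2]: 28 consistent
V/I-1 un ·: vv
V/I-2 aff ·: Vv
V/II-1 un I-1×I-2: vv
V/II-2 un ·: vv
V/II-3 un I-1×I-2: vv
V/II-4 un I-1×I-2: vv
V/III-1 un II-2×II-1: vv
V/III-2 un II-2×II-1: vv
⇒ V over [I-1,I-2,II-1,II-2,II-3,II-4,III-1,III-2]: 1 consistent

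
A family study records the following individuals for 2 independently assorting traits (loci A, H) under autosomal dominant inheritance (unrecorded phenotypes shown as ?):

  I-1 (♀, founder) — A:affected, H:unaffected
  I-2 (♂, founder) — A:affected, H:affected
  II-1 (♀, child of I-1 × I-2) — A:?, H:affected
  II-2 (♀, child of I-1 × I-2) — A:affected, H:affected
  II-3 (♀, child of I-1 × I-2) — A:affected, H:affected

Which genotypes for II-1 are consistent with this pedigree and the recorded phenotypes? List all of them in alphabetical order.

A/I-1 aff ·: Aa|AA
A/I-2 aff ·: Aa|AA
A/II-1 ? I-1×I-2: aa|Aa|AA
A/II-2 aff I-1×I-2: Aa|AA
A/II-3 aff I-1×I-2: Aa|AA
⇒ A over [I-1,I-2,II-1,II-2,II-3]: 29 consistent
H/I-1 un ·: hh
H/I-2 aff ·: Hh|HH
H/II-1 aff I-1×I-2: Hh
H/II-2 aff I-1×I-2: Hh
H/II-3 aff I-1×I-2: Hh
⇒ H over [I-1,I-2,II-1,II-2,II-3]: 2 consistent

II-1 ∈ {AA Hh, Aa Hh, aa Hh}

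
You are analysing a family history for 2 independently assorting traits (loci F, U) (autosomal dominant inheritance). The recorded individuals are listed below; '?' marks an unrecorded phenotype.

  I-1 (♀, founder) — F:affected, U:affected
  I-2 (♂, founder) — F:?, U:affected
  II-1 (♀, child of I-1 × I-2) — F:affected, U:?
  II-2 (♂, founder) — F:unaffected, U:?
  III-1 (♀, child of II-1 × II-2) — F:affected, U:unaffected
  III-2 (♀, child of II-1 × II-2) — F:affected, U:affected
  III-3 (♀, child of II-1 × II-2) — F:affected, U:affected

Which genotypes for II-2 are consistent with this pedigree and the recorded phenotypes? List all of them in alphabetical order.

F/I-1 aff ·: Ff|FF
F/I-2 ? ·: ff|Ff|FF
F/II-1 aff I-1×I-2: Ff|FF
F/II-2 un ·: ff
F/III-1 aff II-1×II-2: Ff
F/III-2 aff II-1×II-2: Ff
F/III-3 aff II-1×II-2: Ff
⇒ F over [I-1,I-2,II-1,II-2,III-1,III-2,III-3]: 9 consistent
U/I-1 aff ·: Uu|UU
U/I-2 aff ·: Uu|UU
U/II-1 ? I-1×I-2: uu|Uu
U/II-2 ? ·: uu|Uu
U/III-1 un II-1×II-2: uu
U/III-2 aff II-1×II-2: Uu|UU
U/III-3 aff II-1×II-2: Uu|UU
⇒ U over [I-1,I-2,II-1,II-2,III-1,III-2,III-3]: 16 consistent

II-2 ∈ {ff Uu, ff uu}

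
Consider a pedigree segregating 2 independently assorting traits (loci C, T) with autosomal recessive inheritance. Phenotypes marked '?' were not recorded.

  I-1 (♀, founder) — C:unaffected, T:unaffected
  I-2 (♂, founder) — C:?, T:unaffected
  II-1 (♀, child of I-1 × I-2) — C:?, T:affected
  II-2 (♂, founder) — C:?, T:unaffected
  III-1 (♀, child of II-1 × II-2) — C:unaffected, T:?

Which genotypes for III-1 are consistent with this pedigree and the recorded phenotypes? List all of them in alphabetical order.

C/I-1 un ·: CC|Cc
C/I-2 ? ·: CC|Cc|cc
C/II-1 ? I-1×I-2: CC|Cc|cc
C/II-2 ? ·: CC|Cc|cc
C/III-1 un II-1×II-2: CC|Cc
⇒ C over [I-1,I-2,II-1,II-2,III-1]: 45 consistent
T/I-1 un ·: Tt
T/I-2 un ·: Tt
T/II-1 aff I-1×I-2: tt
T/II-2 un ·: TT|Tt
T/III-1 ? II-1×II-2: Tt|tt
⇒ T over [I-1,I-2,II-1,II-2,III-1]: 3 consistent

III-1 ∈ {CC Tt, CC tt, Cc Tt, Cc tt}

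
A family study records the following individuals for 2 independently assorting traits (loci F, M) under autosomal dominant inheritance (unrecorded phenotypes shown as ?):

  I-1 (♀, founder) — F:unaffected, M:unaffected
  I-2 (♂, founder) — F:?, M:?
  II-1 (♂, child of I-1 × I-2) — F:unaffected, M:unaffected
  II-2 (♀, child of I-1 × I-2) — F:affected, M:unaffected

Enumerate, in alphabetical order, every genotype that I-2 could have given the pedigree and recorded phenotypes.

I-2 ∈ {Ff Mm, Ff mm}

F/I-1 un ·: ff
F/I-2 ? ·: Ff
F/II-1 un I-1×I-2: ff
F/II-2 aff I-1×I-2: Ff
⇒ F over [I-1,I-2,II-1,II-2]: 1 consistent
M/I-1 un ·: mm
M/I-2 ? ·: mm|Mm
M/II-1 un I-1×I-2: mm
M/II-2 un I-1×I-2: mm
⇒ M over [I-1,I-2,II-1,II-2]: 2 consistent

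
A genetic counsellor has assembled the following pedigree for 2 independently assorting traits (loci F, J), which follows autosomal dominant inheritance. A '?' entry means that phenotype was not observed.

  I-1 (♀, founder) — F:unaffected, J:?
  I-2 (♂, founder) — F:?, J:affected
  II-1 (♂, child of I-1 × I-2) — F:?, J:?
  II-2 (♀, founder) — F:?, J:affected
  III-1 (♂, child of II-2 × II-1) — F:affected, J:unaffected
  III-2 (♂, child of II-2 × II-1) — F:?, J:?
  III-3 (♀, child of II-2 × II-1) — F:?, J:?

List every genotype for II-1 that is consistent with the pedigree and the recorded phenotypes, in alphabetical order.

F/I-1 un ·: ff
F/I-2 ? ·: ff|Ff|FF
F/II-1 ? I-1×I-2: ff|Ff
F/II-2 ? ·: ff|Ff|FF
F/III-1 aff II-2×II-1: Ff|FF
F/III-2 ? II-2×II-1: ff|Ff|FF
F/III-3 ? II-2×II-1: ff|Ff|FF
⇒ F over [I-1,I-2,II-1,II-2,III-1,III-2,III-3]: 70 consistent
J/I-1 ? ·: jj|Jj|JJ
J/I-2 aff ·: Jj|JJ
J/II-1 ? I-1×I-2: jj|Jj
J/II-2 aff ·: Jj
J/III-1 un II-2×II-1: jj
J/III-2 ? II-2×II-1: jj|Jj|JJ
J/III-3 ? II-2×II-1: jj|Jj|JJ
⇒ J over [I-1,I-2,II-1,II-2,III-1,III-2,III-3]: 53 consistent

II-1 ∈ {Ff Jj, Ff jj, ff Jj, ff jj}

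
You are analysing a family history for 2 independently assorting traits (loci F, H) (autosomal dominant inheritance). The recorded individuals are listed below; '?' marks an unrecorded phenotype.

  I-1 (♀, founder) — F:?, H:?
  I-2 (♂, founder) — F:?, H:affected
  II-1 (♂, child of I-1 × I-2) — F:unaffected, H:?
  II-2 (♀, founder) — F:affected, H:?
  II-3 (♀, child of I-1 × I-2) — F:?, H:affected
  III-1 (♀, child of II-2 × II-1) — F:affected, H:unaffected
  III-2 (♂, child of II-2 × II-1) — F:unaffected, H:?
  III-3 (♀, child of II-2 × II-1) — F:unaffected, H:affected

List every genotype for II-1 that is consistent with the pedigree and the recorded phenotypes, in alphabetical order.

II-1 ∈ {ff Hh, ff hh}

F/I-1 ? ·: ff|Ff
F/I-2 ? ·: ff|Ff
F/II-1 un I-1×I-2: ff
F/II-2 aff ·: Ff
F/II-3 ? I-1×I-2: ff|Ff|FF
F/III-1 aff II-2×II-1: Ff
F/III-2 un II-2×II-1: ff
F/III-3 un II-2×II-1: ff
⇒ F over [I-1,I-2,II-1,II-2,II-3,III-1,III-2,III-3]: 8 consistent
H/I-1 ? ·: hh|Hh|HH
H/I-2 aff ·: Hh|HH
H/II-1 ? I-1×I-2: hh|Hh
H/II-2 ? ·: hh|Hh
H/II-3 aff I-1×I-2: Hh|HH
H/III-1 un II-2×II-1: hh
H/III-2 ? II-2×II-1: hh|Hh|HH
H/III-3 aff II-2×II-1: Hh|HH
⇒ H over [I-1,I-2,II-1,II-2,II-3,III-1,III-2,III-3]: 70 consistent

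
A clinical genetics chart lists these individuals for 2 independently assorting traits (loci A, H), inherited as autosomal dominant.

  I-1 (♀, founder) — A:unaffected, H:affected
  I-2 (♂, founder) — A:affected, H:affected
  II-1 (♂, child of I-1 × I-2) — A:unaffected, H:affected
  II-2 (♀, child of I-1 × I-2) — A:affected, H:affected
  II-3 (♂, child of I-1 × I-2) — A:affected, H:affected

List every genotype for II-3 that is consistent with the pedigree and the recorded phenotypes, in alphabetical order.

A/I-1 un ·: aa
A/I-2 aff ·: Aa
A/II-1 un I-1×I-2: aa
A/II-2 aff I-1×I-2: Aa
A/II-3 aff I-1×I-2: Aa
⇒ A over [I-1,I-2,II-1,II-2,II-3]: 1 consistent
H/I-1 aff ·: Hh|HH
H/I-2 aff ·: Hh|HH
H/II-1 aff I-1×I-2: Hh|HH
H/II-2 aff I-1×I-2: Hh|HH
H/II-3 aff I-1×I-2: Hh|HH
⇒ H over [I-1,I-2,II-1,II-2,II-3]: 25 consistent

II-3 ∈ {Aa HH, Aa Hh}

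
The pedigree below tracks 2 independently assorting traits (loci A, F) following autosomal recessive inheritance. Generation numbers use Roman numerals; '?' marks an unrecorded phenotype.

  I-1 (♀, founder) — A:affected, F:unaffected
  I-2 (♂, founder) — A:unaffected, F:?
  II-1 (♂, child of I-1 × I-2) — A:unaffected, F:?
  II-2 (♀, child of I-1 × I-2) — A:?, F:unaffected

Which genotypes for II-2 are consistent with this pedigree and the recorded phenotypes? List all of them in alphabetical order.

II-2 ∈ {Aa FF, Aa Ff, aa FF, aa Ff}

A/I-1 aff ·: aa
A/I-2 un ·: AA|Aa
A/II-1 un I-1×I-2: Aa
A/II-2 ? I-1×I-2: Aa|aa
⇒ A over [I-1,I-2,II-1,II-2]: 3 consistent
F/I-1 un ·: FF|Ff
F/I-2 ? ·: FF|Ff|ff
F/II-1 ? I-1×I-2: FF|Ff|ff
F/II-2 un I-1×I-2: FF|Ff
⇒ F over [I-1,I-2,II-1,II-2]: 18 consistent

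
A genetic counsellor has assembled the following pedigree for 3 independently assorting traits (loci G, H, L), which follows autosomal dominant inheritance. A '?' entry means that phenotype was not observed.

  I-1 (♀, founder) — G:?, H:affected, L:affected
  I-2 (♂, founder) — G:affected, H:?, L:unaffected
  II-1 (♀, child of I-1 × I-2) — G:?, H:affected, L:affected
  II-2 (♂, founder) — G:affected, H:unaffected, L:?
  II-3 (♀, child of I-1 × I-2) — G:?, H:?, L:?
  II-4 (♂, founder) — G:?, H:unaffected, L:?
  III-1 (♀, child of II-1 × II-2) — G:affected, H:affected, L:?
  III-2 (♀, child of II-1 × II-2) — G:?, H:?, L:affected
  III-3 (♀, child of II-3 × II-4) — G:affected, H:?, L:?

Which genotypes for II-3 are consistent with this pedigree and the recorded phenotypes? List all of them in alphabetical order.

II-3 ∈ {GG HH Ll, GG HH ll, GG Hh Ll, GG Hh ll, GG hh Ll, GG hh ll, Gg HH Ll, Gg HH ll, Gg Hh Ll, Gg Hh ll, Gg hh Ll, Gg hh ll, gg HH Ll, gg HH ll, gg Hh Ll, gg Hh ll, gg hh Ll, gg hh ll}

G/I-1 ? ·: gg|Gg|GG
G/I-2 aff ·: Gg|GG
G/II-1 ? I-1×I-2: gg|Gg|GG
G/II-2 aff ·: Gg|GG
G/II-3 ? I-1×I-2: gg|Gg|GG
G/II-4 ? ·: gg|Gg|GG
G/III-1 aff II-1×II-2: Gg|GG
G/III-2 ? II-1×II-2: gg|Gg|GG
G/III-3 aff II-3×II-4: Gg|GG
⇒ G over [I-1,I-2,II-1,II-2,II-3,II-4,III-1,III-2,III-3]: 629 consistent
H/I-1 aff ·: Hh|HH
H/I-2 ? ·: hh|Hh|HH
H/II-1 aff I-1×I-2: Hh|HH
H/II-2 un ·: hh
H/II-3 ? I-1×I-2: hh|Hh|HH
H/II-4 un ·: hh
H/III-1 aff II-1×II-2: Hh
H/III-2 ? II-1×II-2: hh|Hh
H/III-3 ? II-3×II-4: hh|Hh
⇒ H over [I-1,I-2,II-1,II-2,II-3,II-4,III-1,III-2,III-3]: 41 consistent
L/I-1 aff ·: Ll|LL
L/I-2 un ·: ll
L/II-1 aff I-1×I-2: Ll
L/II-2 ? ·: ll|Ll|LL
L/II-3 ? I-1×I-2: ll|Ll
L/II-4 ? ·: ll|Ll|LL
L/III-1 ? II-1×II-2: ll|Ll|LL
L/III-2 aff II-1×II-2: Ll|LL
L/III-3 ? II-3×II-4: ll|Ll|LL
⇒ L over [I-1,I-2,II-1,II-2,II-3,II-4,III-1,III-2,III-3]: 216 consistent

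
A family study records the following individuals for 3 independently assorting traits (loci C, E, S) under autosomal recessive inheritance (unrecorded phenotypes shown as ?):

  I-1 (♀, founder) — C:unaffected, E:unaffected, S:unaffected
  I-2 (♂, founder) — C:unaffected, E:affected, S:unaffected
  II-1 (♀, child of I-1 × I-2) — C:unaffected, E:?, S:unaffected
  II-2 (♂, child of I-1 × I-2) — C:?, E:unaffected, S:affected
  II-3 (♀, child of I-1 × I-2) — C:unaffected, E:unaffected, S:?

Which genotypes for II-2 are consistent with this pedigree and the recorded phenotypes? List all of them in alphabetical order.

II-2 ∈ {CC Ee ss, Cc Ee ss, cc Ee ss}

C/I-1 un ·: CC|Cc
C/I-2 un ·: CC|Cc
C/II-1 un I-1×I-2: CC|Cc
C/II-2 ? I-1×I-2: CC|Cc|cc
C/II-3 un I-1×I-2: CC|Cc
⇒ C over [I-1,I-2,II-1,II-2,II-3]: 29 consistent
E/I-1 un ·: EE|Ee
E/I-2 aff ·: ee
E/II-1 ? I-1×I-2: Ee|ee
E/II-2 un I-1×I-2: Ee
E/II-3 un I-1×I-2: Ee
⇒ E over [I-1,I-2,II-1,II-2,II-3]: 3 consistent
S/I-1 un ·: Ss
S/I-2 un ·: Ss
S/II-1 un I-1×I-2: SS|Ss
S/II-2 aff I-1×I-2: ss
S/II-3 ? I-1×I-2: SS|Ss|ss
⇒ S over [I-1,I-2,II-1,II-2,II-3]: 6 consistent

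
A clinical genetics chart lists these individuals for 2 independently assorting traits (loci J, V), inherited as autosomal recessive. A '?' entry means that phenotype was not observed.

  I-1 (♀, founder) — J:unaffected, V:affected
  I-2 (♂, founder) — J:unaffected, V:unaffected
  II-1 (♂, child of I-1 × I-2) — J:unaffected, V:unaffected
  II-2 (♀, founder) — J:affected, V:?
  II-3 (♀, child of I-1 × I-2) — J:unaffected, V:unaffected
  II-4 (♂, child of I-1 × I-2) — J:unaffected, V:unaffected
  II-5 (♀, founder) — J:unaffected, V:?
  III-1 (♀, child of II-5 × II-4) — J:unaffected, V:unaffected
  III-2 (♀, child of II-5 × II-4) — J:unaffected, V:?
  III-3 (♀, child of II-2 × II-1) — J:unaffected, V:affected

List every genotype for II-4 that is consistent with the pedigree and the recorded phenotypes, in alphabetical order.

II-4 ∈ {JJ Vv, Jj Vv}

J/I-1 un ·: JJ|Jj
J/I-2 un ·: JJ|Jj
J/II-1 un I-1×I-2: JJ|Jj
J/II-2 aff ·: jj
J/II-3 un I-1×I-2: JJ|Jj
J/II-4 un I-1×I-2: JJ|Jj
J/II-5 un ·: JJ|Jj
J/III-1 un II-5×II-4: JJ|Jj
J/III-2 un II-5×II-4: JJ|Jj
J/III-3 un II-2×II-1: Jj
⇒ J over [I-1,I-2,II-1,II-2,II-3,II-4,II-5,III-1,III-2,III-3]: 161 consistent
V/I-1 aff ·: vv
V/I-2 un ·: VV|Vv
V/II-1 un I-1×I-2: Vv
V/II-2 ? ·: Vv|vv
V/II-3 un I-1×I-2: Vv
V/II-4 un I-1×I-2: Vv
V/II-5 ? ·: VV|Vv|vv
V/III-1 un II-5×II-4: VV|Vv
V/III-2 ? II-5×II-4: VV|Vv|vv
V/III-3 aff II-2×II-1: vv
⇒ V over [I-1,I-2,II-1,II-2,II-3,II-4,II-5,III-1,III-2,III-3]: 48 consistent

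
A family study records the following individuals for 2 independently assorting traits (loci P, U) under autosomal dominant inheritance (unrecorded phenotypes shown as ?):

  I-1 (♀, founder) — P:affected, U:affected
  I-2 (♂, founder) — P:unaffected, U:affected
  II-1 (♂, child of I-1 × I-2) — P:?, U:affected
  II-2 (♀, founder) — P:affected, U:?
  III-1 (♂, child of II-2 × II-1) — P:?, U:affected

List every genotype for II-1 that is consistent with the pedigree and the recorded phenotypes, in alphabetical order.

P/I-1 aff ·: Pp|PP
P/I-2 un ·: pp
P/II-1 ? I-1×I-2: pp|Pp
P/II-2 aff ·: Pp|PP
P/III-1 ? II-2×II-1: pp|Pp|PP
⇒ P over [I-1,I-2,II-1,II-2,III-1]: 13 consistent
U/I-1 aff ·: Uu|UU
U/I-2 aff ·: Uu|UU
U/II-1 aff I-1×I-2: Uu|UU
U/II-2 ? ·: uu|Uu|UU
U/III-1 aff II-2×II-1: Uu|UU
⇒ U over [I-1,I-2,II-1,II-2,III-1]: 31 consistent

II-1 ∈ {Pp UU, Pp Uu, pp UU, pp Uu}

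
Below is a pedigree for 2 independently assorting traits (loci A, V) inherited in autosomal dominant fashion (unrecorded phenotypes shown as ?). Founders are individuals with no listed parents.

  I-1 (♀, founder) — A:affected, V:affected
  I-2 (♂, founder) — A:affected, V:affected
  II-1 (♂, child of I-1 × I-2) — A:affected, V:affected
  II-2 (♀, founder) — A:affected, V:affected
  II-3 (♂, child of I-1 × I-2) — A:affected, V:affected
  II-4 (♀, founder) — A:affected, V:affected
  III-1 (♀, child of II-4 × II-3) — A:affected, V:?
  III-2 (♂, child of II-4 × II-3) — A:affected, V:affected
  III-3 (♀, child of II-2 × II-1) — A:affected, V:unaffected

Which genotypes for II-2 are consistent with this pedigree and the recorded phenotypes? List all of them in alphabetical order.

II-2 ∈ {AA Vv, Aa Vv}

A/I-1 aff ·: Aa|AA
A/I-2 aff ·: Aa|AA
A/II-1 aff I-1×I-2: Aa|AA
A/II-2 aff ·: Aa|AA
A/II-3 aff I-1×I-2: Aa|AA
A/II-4 aff ·: Aa|AA
A/III-1 aff II-4×II-3: Aa|AA
A/III-2 aff II-4×II-3: Aa|AA
A/III-3 aff II-2×II-1: Aa|AA
⇒ A over [I-1,I-2,II-1,II-2,II-3,II-4,III-1,III-2,III-3]: 288 consistent
V/I-1 aff ·: Vv|VV
V/I-2 aff ·: Vv|VV
V/II-1 aff I-1×I-2: Vv
V/II-2 aff ·: Vv
V/II-3 aff I-1×I-2: Vv|VV
V/II-4 aff ·: Vv|VV
V/III-1 ? II-4×II-3: vv|Vv|VV
V/III-2 aff II-4×II-3: Vv|VV
V/III-3 un II-2×II-1: vv
⇒ V over [I-1,I-2,II-1,II-2,II-3,II-4,III-1,III-2,III-3]: 45 consistent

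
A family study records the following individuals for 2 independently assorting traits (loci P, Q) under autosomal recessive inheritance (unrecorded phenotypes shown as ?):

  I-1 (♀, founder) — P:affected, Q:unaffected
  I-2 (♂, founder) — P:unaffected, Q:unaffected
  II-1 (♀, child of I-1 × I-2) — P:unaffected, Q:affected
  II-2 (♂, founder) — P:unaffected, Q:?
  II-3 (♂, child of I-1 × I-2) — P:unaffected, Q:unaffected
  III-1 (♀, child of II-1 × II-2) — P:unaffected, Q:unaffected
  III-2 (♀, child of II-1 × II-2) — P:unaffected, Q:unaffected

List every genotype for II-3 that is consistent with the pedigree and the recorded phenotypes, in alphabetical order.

P/I-1 aff ·: pp
P/I-2 un ·: PP|Pp
P/II-1 un I-1×I-2: Pp
P/II-2 un ·: PP|Pp
P/II-3 un I-1×I-2: Pp
P/III-1 un II-1×II-2: PP|Pp
P/III-2 un II-1×II-2: PP|Pp
⇒ P over [I-1,I-2,II-1,II-2,II-3,III-1,III-2]: 16 consistent
Q/I-1 un ·: Qq
Q/I-2 un ·: Qq
Q/II-1 aff I-1×I-2: qq
Q/II-2 ? ·: QQ|Qq
Q/II-3 un I-1×I-2: QQ|Qq
Q/III-1 un II-1×II-2: Qq
Q/III-2 un II-1×II-2: Qq
⇒ Q over [I-1,I-2,II-1,II-2,II-3,III-1,III-2]: 4 consistent

II-3 ∈ {Pp QQ, Pp Qq}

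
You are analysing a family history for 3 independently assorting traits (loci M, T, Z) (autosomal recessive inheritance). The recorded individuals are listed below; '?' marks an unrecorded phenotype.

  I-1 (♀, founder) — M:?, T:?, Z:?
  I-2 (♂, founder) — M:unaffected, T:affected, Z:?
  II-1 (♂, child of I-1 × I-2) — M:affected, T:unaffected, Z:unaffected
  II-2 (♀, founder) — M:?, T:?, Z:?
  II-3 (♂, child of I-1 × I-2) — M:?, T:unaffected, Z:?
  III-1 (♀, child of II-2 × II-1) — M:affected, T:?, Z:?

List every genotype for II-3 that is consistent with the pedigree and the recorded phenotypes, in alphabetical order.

II-3 ∈ {MM Tt ZZ, MM Tt Zz, MM Tt zz, Mm Tt ZZ, Mm Tt Zz, Mm Tt zz, mm Tt ZZ, mm Tt Zz, mm Tt zz}

M/I-1 ? ·: Mm|mm
M/I-2 un ·: Mm
M/II-1 aff I-1×I-2: mm
M/II-2 ? ·: Mm|mm
M/II-3 ? I-1×I-2: MM|Mm|mm
M/III-1 aff II-2×II-1: mm
⇒ M over [I-1,I-2,II-1,II-2,II-3,III-1]: 10 consistent
T/I-1 ? ·: TT|Tt
T/I-2 aff ·: tt
T/II-1 un I-1×I-2: Tt
T/II-2 ? ·: TT|Tt|tt
T/II-3 un I-1×I-2: Tt
T/III-1 ? II-2×II-1: TT|Tt|tt
⇒ T over [I-1,I-2,II-1,II-2,II-3,III-1]: 14 consistent
Z/I-1 ? ·: ZZ|Zz|zz
Z/I-2 ? ·: ZZ|Zz|zz
Z/II-1 un I-1×I-2: ZZ|Zz
Z/II-2 ? ·: ZZ|Zz|zz
Z/II-3 ? I-1×I-2: ZZ|Zz|zz
Z/III-1 ? II-2×II-1: ZZ|Zz|zz
⇒ Z over [I-1,I-2,II-1,II-2,II-3,III-1]: 123 consistent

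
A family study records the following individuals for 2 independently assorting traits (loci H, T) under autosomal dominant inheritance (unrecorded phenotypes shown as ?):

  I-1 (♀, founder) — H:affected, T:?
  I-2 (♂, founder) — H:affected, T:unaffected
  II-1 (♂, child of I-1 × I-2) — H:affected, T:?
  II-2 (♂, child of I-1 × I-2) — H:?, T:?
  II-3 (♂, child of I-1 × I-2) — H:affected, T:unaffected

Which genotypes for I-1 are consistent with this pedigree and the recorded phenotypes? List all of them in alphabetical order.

H/I-1 aff ·: Hh|HH
H/I-2 aff ·: Hh|HH
H/II-1 aff I-1×I-2: Hh|HH
H/II-2 ? I-1×I-2: hh|Hh|HH
H/II-3 aff I-1×I-2: Hh|HH
⇒ H over [I-1,I-2,II-1,II-2,II-3]: 29 consistent
T/I-1 ? ·: tt|Tt
T/I-2 un ·: tt
T/II-1 ? I-1×I-2: tt|Tt
T/II-2 ? I-1×I-2: tt|Tt
T/II-3 un I-1×I-2: tt
⇒ T over [I-1,I-2,II-1,II-2,II-3]: 5 consistent

I-1 ∈ {HH Tt, HH tt, Hh Tt, Hh tt}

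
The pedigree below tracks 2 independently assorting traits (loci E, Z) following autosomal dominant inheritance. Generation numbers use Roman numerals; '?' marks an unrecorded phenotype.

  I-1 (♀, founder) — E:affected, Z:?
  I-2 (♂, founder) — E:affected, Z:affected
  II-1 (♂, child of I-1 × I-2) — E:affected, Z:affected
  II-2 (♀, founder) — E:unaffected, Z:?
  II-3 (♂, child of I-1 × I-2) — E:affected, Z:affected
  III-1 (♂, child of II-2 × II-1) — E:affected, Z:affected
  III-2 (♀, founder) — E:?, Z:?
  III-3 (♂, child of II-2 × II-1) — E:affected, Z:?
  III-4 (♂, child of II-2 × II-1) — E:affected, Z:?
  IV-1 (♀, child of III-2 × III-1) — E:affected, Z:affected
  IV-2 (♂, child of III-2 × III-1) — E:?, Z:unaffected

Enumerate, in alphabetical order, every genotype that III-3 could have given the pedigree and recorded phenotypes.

E/I-1 aff ·: Ee|EE
E/I-2 aff ·: Ee|EE
E/II-1 aff I-1×I-2: Ee|EE
E/II-2 un ·: ee
E/II-3 aff I-1×I-2: Ee|EE
E/III-1 aff II-2×II-1: Ee
E/III-2 ? ·: ee|Ee|EE
E/III-3 aff II-2×II-1: Ee
E/III-4 aff II-2×II-1: Ee
E/IV-1 aff III-2×III-1: Ee|EE
E/IV-2 ? III-2×III-1: ee|Ee|EE
⇒ E over [I-1,I-2,II-1,II-2,II-3,III-1,III-2,III-3,III-4,IV-1,IV-2]: 156 consistent
Z/I-1 ? ·: zz|Zz|ZZ
Z/I-2 aff ·: Zz|ZZ
Z/II-1 aff I-1×I-2: Zz|ZZ
Z/II-2 ? ·: zz|Zz|ZZ
Z/II-3 aff I-1×I-2: Zz|ZZ
Z/III-1 aff II-2×II-1: Zz
Z/III-2 ? ·: zz|Zz
Z/III-3 ? II-2×II-1: zz|Zz|ZZ
Z/III-4 ? II-2×II-1: zz|Zz|ZZ
Z/IV-1 aff III-2×III-1: Zz|ZZ
Z/IV-2 un III-2×III-1: zz
⇒ Z over [I-1,I-2,II-1,II-2,II-3,III-1,III-2,III-3,III-4,IV-1,IV-2]: 513 consistent

III-3 ∈ {Ee ZZ, Ee Zz, Ee zz}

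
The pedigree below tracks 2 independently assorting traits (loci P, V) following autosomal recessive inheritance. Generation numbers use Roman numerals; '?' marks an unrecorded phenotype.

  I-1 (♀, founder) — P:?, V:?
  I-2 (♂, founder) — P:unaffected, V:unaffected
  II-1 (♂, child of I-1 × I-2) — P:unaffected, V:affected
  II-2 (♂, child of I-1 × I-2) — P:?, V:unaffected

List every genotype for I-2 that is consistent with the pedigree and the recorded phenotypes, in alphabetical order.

I-2 ∈ {PP Vv, Pp Vv}

P/I-1 ? ·: PP|Pp|pp
P/I-2 un ·: PP|Pp
P/II-1 un I-1×I-2: PP|Pp
P/II-2 ? I-1×I-2: PP|Pp|pp
⇒ P over [I-1,I-2,II-1,II-2]: 18 consistent
V/I-1 ? ·: Vv|vv
V/I-2 un ·: Vv
V/II-1 aff I-1×I-2: vv
V/II-2 un I-1×I-2: VV|Vv
⇒ V over [I-1,I-2,II-1,II-2]: 3 consistent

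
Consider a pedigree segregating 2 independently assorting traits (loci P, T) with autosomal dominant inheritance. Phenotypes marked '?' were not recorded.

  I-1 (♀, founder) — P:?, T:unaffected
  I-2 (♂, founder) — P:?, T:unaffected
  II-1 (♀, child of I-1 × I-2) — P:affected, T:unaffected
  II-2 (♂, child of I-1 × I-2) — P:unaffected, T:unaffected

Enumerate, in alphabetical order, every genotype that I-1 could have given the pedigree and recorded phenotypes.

I-1 ∈ {Pp tt, pp tt}

P/I-1 ? ·: pp|Pp
P/I-2 ? ·: pp|Pp
P/II-1 aff I-1×I-2: Pp|PP
P/II-2 un I-1×I-2: pp
⇒ P over [I-1,I-2,II-1,II-2]: 4 consistent
T/I-1 un ·: tt
T/I-2 un ·: tt
T/II-1 un I-1×I-2: tt
T/II-2 un I-1×I-2: tt
⇒ T over [I-1,I-2,II-1,II-2]: 1 consistent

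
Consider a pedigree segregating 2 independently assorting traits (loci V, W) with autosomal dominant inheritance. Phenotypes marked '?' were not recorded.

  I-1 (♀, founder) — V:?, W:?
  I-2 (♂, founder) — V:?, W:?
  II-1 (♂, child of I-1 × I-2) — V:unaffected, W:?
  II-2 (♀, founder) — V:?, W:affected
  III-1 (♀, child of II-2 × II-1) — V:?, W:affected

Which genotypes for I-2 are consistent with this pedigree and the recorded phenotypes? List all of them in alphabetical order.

V/I-1 ? ·: vv|Vv
V/I-2 ? ·: vv|Vv
V/II-1 un I-1×I-2: vv
V/II-2 ? ·: vv|Vv|VV
V/III-1 ? II-2×II-1: vv|Vv
⇒ V over [I-1,I-2,II-1,II-2,III-1]: 16 consistent
W/I-1 ? ·: ww|Ww|WW
W/I-2 ? ·: ww|Ww|WW
W/II-1 ? I-1×I-2: ww|Ww|WW
W/II-2 aff ·: Ww|WW
W/III-1 aff II-2×II-1: Ww|WW
⇒ W over [I-1,I-2,II-1,II-2,III-1]: 48 consistent

I-2 ∈ {Vv WW, Vv Ww, Vv ww, vv WW, vv Ww, vv ww}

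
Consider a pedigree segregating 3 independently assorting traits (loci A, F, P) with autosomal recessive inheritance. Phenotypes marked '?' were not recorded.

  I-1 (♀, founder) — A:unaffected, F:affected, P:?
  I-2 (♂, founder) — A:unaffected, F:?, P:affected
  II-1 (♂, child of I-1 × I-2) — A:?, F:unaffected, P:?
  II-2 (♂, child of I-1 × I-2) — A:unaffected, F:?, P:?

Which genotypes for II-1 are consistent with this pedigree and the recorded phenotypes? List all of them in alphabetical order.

II-1 ∈ {AA Ff Pp, AA Ff pp, Aa Ff Pp, Aa Ff pp, aa Ff Pp, aa Ff pp}

A/I-1 un ·: AA|Aa
A/I-2 un ·: AA|Aa
A/II-1 ? I-1×I-2: AA|Aa|aa
A/II-2 un I-1×I-2: AA|Aa
⇒ A over [I-1,I-2,II-1,II-2]: 15 consistent
F/I-1 aff ·: ff
F/I-2 ? ·: FF|Ff
F/II-1 un I-1×I-2: Ff
F/II-2 ? I-1×I-2: Ff|ff
⇒ F over [I-1,I-2,II-1,II-2]: 3 consistent
P/I-1 ? ·: PP|Pp|pp
P/I-2 aff ·: pp
P/II-1 ? I-1×I-2: Pp|pp
P/II-2 ? I-1×I-2: Pp|pp
⇒ P over [I-1,I-2,II-1,II-2]: 6 consistent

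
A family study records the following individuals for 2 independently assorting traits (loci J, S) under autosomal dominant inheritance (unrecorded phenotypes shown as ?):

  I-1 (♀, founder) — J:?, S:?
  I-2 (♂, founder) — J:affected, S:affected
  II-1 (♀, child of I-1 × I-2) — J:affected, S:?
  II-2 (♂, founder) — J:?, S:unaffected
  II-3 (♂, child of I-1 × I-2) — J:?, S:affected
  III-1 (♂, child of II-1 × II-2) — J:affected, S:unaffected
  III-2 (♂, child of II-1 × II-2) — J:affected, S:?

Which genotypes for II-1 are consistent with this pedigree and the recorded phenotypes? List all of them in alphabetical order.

J/I-1 ? ·: jj|Jj|JJ
J/I-2 aff ·: Jj|JJ
J/II-1 aff I-1×I-2: Jj|JJ
J/II-2 ? ·: jj|Jj|JJ
J/II-3 ? I-1×I-2: jj|Jj|JJ
J/III-1 aff II-1×II-2: Jj|JJ
J/III-2 aff II-1×II-2: Jj|JJ
⇒ J over [I-1,I-2,II-1,II-2,II-3,III-1,III-2]: 138 consistent
S/I-1 ? ·: ss|Ss|SS
S/I-2 aff ·: Ss|SS
S/II-1 ? I-1×I-2: ss|Ss
S/II-2 un ·: ss
S/II-3 aff I-1×I-2: Ss|SS
S/III-1 un II-1×II-2: ss
S/III-2 ? II-1×II-2: ss|Ss
⇒ S over [I-1,I-2,II-1,II-2,II-3,III-1,III-2]: 19 consistent

II-1 ∈ {JJ Ss, JJ ss, Jj Ss, Jj ss}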